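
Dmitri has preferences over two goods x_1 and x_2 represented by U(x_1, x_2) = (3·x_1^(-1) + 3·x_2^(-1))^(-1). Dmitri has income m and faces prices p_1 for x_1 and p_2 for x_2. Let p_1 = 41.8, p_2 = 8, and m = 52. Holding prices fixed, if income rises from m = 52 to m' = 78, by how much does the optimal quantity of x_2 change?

Δx_2* = 0.9891

MRS = MU_x_1/MU_x_2 = (x_2/x_1)^(2). Set equal to p_1/p_2.
Hence x_2/x_1 = (p_1/p_2)^(1/(2)), i.e. raised to the 0.5 power.
With the ratio pinned down, the budget gives x_1* = m/(p_1 + p_2·(x_2/x_1)) and x_2* = (x_2/x_1)·x_1*.
Numerically x_2/x_1 = 2.285826, so x_1* = 52/(41.8 + 8·2.285826) = 0.8654 and x_2* = 2.285826·0.8654 = 1.9782.
At m' = 78: x_2* = 2.9673. Change: 2.9673 − 1.9782 = 0.9891.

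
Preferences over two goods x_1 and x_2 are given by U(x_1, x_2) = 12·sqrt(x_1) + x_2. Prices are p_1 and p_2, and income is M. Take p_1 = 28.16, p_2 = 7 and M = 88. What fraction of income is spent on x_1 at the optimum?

share on x_1 = 0.7118

MU_x_1 = 6/√x_1, MU_x_2 = 1. Tangency: 6/√x_1 = p_1/p_2.
Solve: √x_1 = 6·p_2/p_1, so x_1*(p_1,p_2) = (6·p_2/p_1)², and x_2* = (M − p_1·x_1*)/p_2.
Plugging in: x_1* = (6·7/28.16)² = 2.2245, x_2* = 3.6226.
Expenditure on x_1: 28.16·2.2245 = 62.642; share = 0.7118.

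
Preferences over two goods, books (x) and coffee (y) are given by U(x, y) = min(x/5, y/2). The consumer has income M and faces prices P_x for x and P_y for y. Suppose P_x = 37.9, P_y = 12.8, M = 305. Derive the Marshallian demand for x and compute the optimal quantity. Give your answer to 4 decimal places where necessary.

Leontief preferences: the optimum is at the kink where x/5 = y/2, i.e. y = (2/5)·x.
Budget: P_x·x + P_y·(2/5)·x = M, so (5·P_x + 2·P_y)·x = 5·M.
Demand: x*(P_x,P_y,M) = 5·M/(5·P_x + 2·P_y), y* = 2·M/(5·P_x + 2·P_y).
Here 5·37.9 + 2·12.8 = 215.1, giving x* = 7.0897.

x* = 7.0897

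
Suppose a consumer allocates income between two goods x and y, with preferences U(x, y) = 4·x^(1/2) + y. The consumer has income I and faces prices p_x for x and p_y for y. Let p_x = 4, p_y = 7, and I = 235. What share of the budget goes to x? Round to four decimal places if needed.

share on x = 0.2085

Plugging in: x* = (2·7/4)² = 12.25, y* = 26.5714.
Expenditure on x: 4·12.25 = 49; share = 0.2085.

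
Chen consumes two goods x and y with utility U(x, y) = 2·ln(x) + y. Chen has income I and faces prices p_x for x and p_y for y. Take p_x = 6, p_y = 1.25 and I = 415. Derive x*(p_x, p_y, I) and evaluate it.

x* = 0.4167

Set MRS = p_x/p_y: (2/x)/1 = p_x/p_y.
So x*(p_x,p_y) = 2·p_y/p_x, independent of income; and y* = (I − 2·p_y)/p_y.
At the given prices: x* = 2·1.25/6 = 0.4167.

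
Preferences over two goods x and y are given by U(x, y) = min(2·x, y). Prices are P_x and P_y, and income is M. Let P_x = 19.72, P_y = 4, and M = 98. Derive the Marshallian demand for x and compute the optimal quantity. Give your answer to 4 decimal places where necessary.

With perfect complements, no substitution: consume in ratio x:y = 1:2.
Budget: P_x·x + P_y·2·x = M, so (P_x + 2·P_y)·x = M.
Demand: x*(P_x,P_y,M) = M/(P_x + 2·P_y), y* = 2·M/(P_x + 2·P_y).
Here 19.72 + 2·4 = 27.72, giving x* = 3.5354.

x* = 3.5354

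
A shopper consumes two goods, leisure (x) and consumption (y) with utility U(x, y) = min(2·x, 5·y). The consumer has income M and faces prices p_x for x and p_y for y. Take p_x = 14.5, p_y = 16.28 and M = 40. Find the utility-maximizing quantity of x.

Demand: x*(p_x,p_y,M) = 5·M/(5·p_x + 2·p_y), y* = 2·M/(5·p_x + 2·p_y).
Here 5·14.5 + 2·16.28 = 105.06, giving x* = 1.9037.

x* = 1.9037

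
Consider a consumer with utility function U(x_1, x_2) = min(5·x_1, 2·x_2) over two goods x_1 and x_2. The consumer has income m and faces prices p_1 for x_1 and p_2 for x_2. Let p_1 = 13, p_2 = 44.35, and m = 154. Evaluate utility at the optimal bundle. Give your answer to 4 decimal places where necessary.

V = 6.2159

Leontief preferences: the optimum is at the kink where x_1/2 = x_2/5, i.e. x_2 = (5/2)·x_1.
Budget: p_1·x_1 + p_2·(5/2)·x_1 = m, so (2·p_1 + 5·p_2)·x_1 = 2·m.
Demand: x_1*(p_1,p_2,m) = 2·m/(2·p_1 + 5·p_2), x_2* = 5·m/(2·p_1 + 5·p_2).
Here 2·13 + 5·44.35 = 247.75, giving x_1* = 1.2432 and x_2* = 3.108.
Utility at the optimum: U(1.2432, 3.108) = 6.2159.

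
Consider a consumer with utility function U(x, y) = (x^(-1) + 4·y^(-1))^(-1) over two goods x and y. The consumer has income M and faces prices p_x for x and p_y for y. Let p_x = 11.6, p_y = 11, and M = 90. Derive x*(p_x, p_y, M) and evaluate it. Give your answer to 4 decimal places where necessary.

x* = 2.6322

MRS = MU_x/MU_y = (1/4)·(y/x)^(2). Set equal to p_x/p_y.
Solve for the ratio: y/x = [4·p_x/p_y]^(0.5).
Substitute y = (y/x)·x into the budget: x* = M/(p_x + p_y·(y/x)).
Numerically y/x = 2.053821, so x* = 90/(11.6 + 11·2.053821) = 2.6322.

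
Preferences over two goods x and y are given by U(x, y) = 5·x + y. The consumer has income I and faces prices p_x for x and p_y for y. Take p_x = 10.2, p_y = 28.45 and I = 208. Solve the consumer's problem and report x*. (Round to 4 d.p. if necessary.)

x* = 20.3922

Linear utility — the consumer picks whichever good has higher MU/price: 5/10.2 = 0.4902 vs 1/28.45 = 0.0351.
x gives more utility per dollar, so spend all income on x: x* = I/p_x, y* = 0.
Numerically: x* = 20.3922, y* = 0.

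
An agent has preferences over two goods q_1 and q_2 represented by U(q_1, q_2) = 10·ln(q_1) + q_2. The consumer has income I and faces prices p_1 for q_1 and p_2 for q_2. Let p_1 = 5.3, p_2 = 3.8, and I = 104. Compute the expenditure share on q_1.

share on q_1 = 0.3654

So q_1*(p_1,p_2) = 10·p_2/p_1, independent of income; and q_2* = (I − 10·p_2)/p_2.
At the given prices: q_1* = 10·3.8/5.3 = 7.1698, and q_2* = 17.3684.
Expenditure on q_1: 5.3·7.1698 = 38; share = 0.3654.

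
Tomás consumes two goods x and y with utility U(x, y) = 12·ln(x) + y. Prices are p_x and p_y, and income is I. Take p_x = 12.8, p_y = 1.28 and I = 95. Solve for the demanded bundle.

x* = 1.2, y* = 62.2188

Set MRS = p_x/p_y: (12/x)/1 = p_x/p_y.
So x*(p_x,p_y) = 12·p_y/p_x, independent of income; and y* = (I − 12·p_y)/p_y.
At the given prices: x* = 12·1.28/12.8 = 1.2, and y* = 62.2188.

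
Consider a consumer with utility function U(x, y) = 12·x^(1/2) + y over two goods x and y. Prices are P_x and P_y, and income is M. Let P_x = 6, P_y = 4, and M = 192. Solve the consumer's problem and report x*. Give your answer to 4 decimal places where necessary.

x* = 16

Set MRS = P_x/P_y: 6·x^(−1/2) = P_x/P_y.
Solve: √x = 6·P_y/P_x, so x*(P_x,P_y) = (6·P_y/P_x)², and y* = (M − P_x·x*)/P_y.
Plugging in: x* = (6·4/6)² = 16.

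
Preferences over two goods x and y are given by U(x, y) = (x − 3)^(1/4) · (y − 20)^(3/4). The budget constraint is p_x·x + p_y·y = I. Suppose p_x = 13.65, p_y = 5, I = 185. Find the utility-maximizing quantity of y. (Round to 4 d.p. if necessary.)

Substituting into the budget: x* = 3 + 0.25·(I − 3·p_x − 20·p_y)/p_x, and y* = 20 + 0.75·(…)/p_y.
Discretionary income = 185 − 3·13.65 − 20·5 = 44.05; y* = 20 + 0.75·44.05/5 = 26.6075.

y* = 26.6075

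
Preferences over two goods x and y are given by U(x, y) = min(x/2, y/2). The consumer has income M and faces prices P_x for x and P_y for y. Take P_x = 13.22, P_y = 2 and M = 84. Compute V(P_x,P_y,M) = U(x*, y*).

Leontief preferences: the optimum is at the kink where x/2 = y/2, i.e. y = x.
Budget: P_x·x + P_y·x = M, so (2·P_x + 2·P_y)·x = 2·M.
Demand: x*(P_x,P_y,M) = 2·M/(2·P_x + 2·P_y), y* = 2·M/(2·P_x + 2·P_y).
Here 2·13.22 + 2·2 = 30.44, giving x* = 5.5191 and y* = 5.5191.
Utility at the optimum: U(5.5191, 5.5191) = 2.7595.

V = 2.7595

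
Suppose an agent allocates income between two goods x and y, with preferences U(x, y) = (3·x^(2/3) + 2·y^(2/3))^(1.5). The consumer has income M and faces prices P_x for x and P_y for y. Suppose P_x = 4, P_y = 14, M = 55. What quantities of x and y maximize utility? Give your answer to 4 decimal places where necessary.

x* = 13.4253, y* = 0.0928

From the CES first-order condition, (3/2)·(y/x)^(1/3) = P_x/P_y.
Solve for the ratio: y/x = [(2/3)·P_x/P_y]^(3).
With the ratio pinned down, the budget gives x* = M/(P_x + P_y·(y/x)) and y* = (y/x)·x*.
Numerically y/x = 0.006911, so x* = 55/(4 + 14·0.006911) = 13.4253 and y* = 0.006911·13.4253 = 0.0928.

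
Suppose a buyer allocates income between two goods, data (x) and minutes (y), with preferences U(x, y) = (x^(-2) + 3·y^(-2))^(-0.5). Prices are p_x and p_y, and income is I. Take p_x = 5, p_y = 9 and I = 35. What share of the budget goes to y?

share on y = 0.6809

From the CES first-order condition, (1/3)·(y/x)^(3) = p_x/p_y.
Solve for the ratio: y/x = [3·p_x/p_y]^(1/3).
Substitute y = (y/x)·x into the budget: x* = I/(p_x + p_y·(y/x)).
Numerically y/x = 1.185631, so x* = 35/(5 + 9·1.185631) = 2.2335 and y* = 1.185631·2.2335 = 2.6481.
Expenditure on y: 9·2.6481 = 23.8326; share = 0.6809.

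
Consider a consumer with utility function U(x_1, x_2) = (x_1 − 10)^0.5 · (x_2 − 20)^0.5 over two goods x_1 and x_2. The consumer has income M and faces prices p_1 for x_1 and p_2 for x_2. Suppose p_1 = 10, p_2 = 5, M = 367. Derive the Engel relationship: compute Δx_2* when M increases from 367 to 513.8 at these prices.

Δx_2* = 14.68

Substituting into the budget: x_1* = 10 + 0.5·(M − 10·p_1 − 20·p_2)/p_1, and x_2* = 20 + 0.5·(…)/p_2.
Discretionary income = 367 − 10·10 − 20·5 = 167; x_2* = 20 + 0.5·167/5 = 36.7.
At M' = 513.8: x_2* = 51.38. Change: 51.38 − 36.7 = 14.68.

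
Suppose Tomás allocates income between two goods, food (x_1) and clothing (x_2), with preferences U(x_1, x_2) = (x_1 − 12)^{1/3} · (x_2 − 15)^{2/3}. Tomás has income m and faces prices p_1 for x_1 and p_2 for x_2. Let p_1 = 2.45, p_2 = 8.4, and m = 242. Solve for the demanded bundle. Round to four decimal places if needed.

x_1* = 23.7823, x_2* = 21.873

This is Cobb-Douglas in (x_1−12, x_2−15): tangency gives 1/3·p_2·(x_2−15) = 2/3·p_1·(x_1−12).
Substituting into the budget: x_1* = 12 + 1/3·(m − 12·p_1 − 15·p_2)/p_1, and x_2* = 15 + 2/3·(…)/p_2.
Discretionary income = 242 − 12·2.45 − 15·8.4 = 86.6; x_1* = 12 + 1/3·86.6/2.45 = 23.7823; x_2* = 15 + 2/3·86.6/8.4 = 21.873.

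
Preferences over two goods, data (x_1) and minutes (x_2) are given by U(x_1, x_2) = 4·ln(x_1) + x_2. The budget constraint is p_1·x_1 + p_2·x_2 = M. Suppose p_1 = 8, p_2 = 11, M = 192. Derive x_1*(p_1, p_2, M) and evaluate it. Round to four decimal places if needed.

x_1* = 5.5

MU_x_1 = 4/x_1, MU_x_2 = 1. Tangency: 4/x_1 = p_1/p_2.
So x_1*(p_1,p_2) = 4·p_2/p_1, independent of income; and x_2* = (M − 4·p_2)/p_2.
At the given prices: x_1* = 4·11/8 = 5.5.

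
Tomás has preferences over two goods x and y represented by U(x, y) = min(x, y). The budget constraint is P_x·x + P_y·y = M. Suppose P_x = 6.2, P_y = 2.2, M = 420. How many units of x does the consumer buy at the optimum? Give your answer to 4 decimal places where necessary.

x* = 50

Leontief preferences: the optimum is at the kink where x/1 = y/1, i.e. y = x.
Budget: P_x·x + P_y·x = M, so (P_x + P_y)·x = M.
Demand: x*(P_x,P_y,M) = M/(P_x + P_y), y* = M/(P_x + P_y).
Here 6.2 + 2.2 = 8.4, giving x* = 50.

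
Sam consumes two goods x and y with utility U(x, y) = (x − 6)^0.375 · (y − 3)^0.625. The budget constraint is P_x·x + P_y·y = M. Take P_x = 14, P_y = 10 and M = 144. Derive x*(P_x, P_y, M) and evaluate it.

Substituting into the budget: x* = 6 + 0.375·(M − 6·P_x − 3·P_y)/P_x, and y* = 3 + 0.625·(…)/P_y.
Discretionary income = 144 − 6·14 − 3·10 = 30; x* = 6 + 0.375·30/14 = 6.8036.

x* = 6.8036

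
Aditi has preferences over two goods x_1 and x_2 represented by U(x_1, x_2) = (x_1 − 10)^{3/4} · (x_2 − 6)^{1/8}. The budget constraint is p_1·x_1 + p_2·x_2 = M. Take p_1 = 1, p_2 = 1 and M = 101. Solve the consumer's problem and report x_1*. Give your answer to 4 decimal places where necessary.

MRS = 6·(x_2−6)/(x_1−10). Tangency with p_1/p_2 gives x_2−6 = (1/6)·(p_1/p_2)·(x_1−10).
After buying the subsistence bundle (10, 6), a share 6/7 of the remaining income goes to x_1: x_1* = 10 + 6/7·(M − 10p_1 − 6p_2)/p_1.
Discretionary income = 101 − 10·1 − 6·1 = 85; x_1* = 10 + 6/7·85/1 = 82.8571.

x_1* = 82.8571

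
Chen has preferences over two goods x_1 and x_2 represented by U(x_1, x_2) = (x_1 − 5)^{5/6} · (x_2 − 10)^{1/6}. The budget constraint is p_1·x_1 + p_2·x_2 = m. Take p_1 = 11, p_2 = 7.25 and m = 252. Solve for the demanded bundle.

x_1* = 14.4318, x_2* = 12.8621

Let x_1' = x_1−5, x_2' = x_2−10. MRS = 5·x_2'/x_1' = p_1/p_2.
After buying the subsistence bundle (5, 10), a share 5/6 of the remaining income goes to x_1: x_1* = 5 + 5/6·(m − 5p_1 − 10p_2)/p_1.
Discretionary income = 252 − 5·11 − 10·7.25 = 124.5; x_1* = 5 + 5/6·124.5/11 = 14.4318; x_2* = 10 + 1/6·124.5/7.25 = 12.8621.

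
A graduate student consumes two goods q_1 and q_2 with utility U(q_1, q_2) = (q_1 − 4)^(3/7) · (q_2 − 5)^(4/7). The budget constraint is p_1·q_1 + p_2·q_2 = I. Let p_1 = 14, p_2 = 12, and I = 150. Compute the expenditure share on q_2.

share on q_2 = 0.5295

Substituting into the budget: q_1* = 4 + 3/7·(I − 4·p_1 − 5·p_2)/p_1, and q_2* = 5 + 4/7·(…)/p_2.
Discretionary income = 150 − 4·14 − 5·12 = 34; q_1* = 4 + 3/7·34/14 = 5.0408; q_2* = 5 + 4/7·34/12 = 6.619.
Expenditure on q_2: 12·6.619 = 79.4286; share = 0.5295.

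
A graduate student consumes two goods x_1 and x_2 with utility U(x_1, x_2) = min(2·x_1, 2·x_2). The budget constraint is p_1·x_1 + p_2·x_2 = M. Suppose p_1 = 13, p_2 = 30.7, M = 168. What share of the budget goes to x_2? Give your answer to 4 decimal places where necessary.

Leontief preferences: the optimum is at the kink where x_1/2 = x_2/2, i.e. x_2 = x_1.
Budget: p_1·x_1 + p_2·x_1 = M, so (2·p_1 + 2·p_2)·x_1 = 2·M.
Demand: x_1*(p_1,p_2,M) = 2·M/(2·p_1 + 2·p_2), x_2* = 2·M/(2·p_1 + 2·p_2).
Here 2·13 + 2·30.7 = 87.4, giving x_1* = 3.8444 and x_2* = 3.8444.
Expenditure on x_2: 30.7·3.8444 = 118.0229; share = 0.7025.

share on x_2 = 0.7025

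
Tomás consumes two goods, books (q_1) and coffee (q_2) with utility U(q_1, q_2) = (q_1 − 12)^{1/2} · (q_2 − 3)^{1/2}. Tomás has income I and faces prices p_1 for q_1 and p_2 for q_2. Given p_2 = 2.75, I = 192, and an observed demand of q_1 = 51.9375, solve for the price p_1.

p_1 = 2

This is Cobb-Douglas in (q_1−12, q_2−3): tangency gives 0.5·p_2·(q_2−3) = 0.5·p_1·(q_1−12).
After buying the subsistence bundle (12, 3), a share 0.5 of the remaining income goes to q_1: q_1* = 12 + 0.5·(I − 12p_1 − 3p_2)/p_1.
Set q_1* = 51.9375 in the demand function and solve for p_1: p_1 = 2.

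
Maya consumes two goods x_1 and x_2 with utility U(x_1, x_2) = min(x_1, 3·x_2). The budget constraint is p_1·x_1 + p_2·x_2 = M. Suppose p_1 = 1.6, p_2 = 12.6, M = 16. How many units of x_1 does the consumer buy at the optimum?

x_1* = 2.7586

Leontief preferences: the optimum is at the kink where x_1/3 = x_2/1, i.e. x_2 = (1/3)·x_1.
Budget: p_1·x_1 + p_2·(1/3)·x_1 = M, so (3·p_1 + p_2)·x_1 = 3·M.
Demand: x_1*(p_1,p_2,M) = 3·M/(3·p_1 + p_2), x_2* = M/(3·p_1 + p_2).
Here 3·1.6 + 12.6 = 17.4, giving x_1* = 2.7586.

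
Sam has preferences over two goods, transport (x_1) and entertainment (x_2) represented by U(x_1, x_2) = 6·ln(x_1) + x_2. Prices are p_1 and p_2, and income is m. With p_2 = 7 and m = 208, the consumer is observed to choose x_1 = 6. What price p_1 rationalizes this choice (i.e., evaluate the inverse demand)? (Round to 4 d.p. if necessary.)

p_1 = 7

MU_x_1 = 6/x_1, MU_x_2 = 1. Tangency: 6/x_1 = p_1/p_2.
So x_1*(p_1,p_2) = 6·p_2/p_1, independent of income; and x_2* = (m − 6·p_2)/p_2.
Set x_1* = 6 in the demand function and solve for p_1: p_1 = 7.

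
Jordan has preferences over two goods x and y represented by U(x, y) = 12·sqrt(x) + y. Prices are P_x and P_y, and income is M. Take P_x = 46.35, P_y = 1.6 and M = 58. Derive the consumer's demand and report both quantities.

MU_x = 6/√x, MU_y = 1. Tangency: 6/√x = P_x/P_y.
Solve: √x = 6·P_y/P_x, so x*(P_x,P_y) = (6·P_y/P_x)², and y* = (M − P_x·x*)/P_y.
Plugging in: x* = (6·1.6/46.35)² = 0.0429, y* = 35.0073.

x* = 0.0429, y* = 35.0073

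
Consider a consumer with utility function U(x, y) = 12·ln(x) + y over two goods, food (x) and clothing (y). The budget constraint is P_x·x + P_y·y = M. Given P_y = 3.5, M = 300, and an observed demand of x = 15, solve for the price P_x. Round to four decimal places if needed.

P_x = 2.8

MU_x = 12/x, MU_y = 1. Tangency: 12/x = P_x/P_y.
So x*(P_x,P_y) = 12·P_y/P_x, independent of income; and y* = (M − 12·P_y)/P_y.
Set x* = 15 in the demand function and solve for P_x: P_x = 2.8.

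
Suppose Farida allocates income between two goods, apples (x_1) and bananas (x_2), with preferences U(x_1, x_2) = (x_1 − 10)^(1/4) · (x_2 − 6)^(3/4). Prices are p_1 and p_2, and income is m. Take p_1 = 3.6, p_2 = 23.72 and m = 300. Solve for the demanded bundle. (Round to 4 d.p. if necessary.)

MRS = (1/3)·(x_2−6)/(x_1−10). Tangency with p_1/p_2 gives x_2−6 = 3·(p_1/p_2)·(x_1−10).
After buying the subsistence bundle (10, 6), a share 0.25 of the remaining income goes to x_1: x_1* = 10 + 0.25·(m − 10p_1 − 6p_2)/p_1.
Discretionary income = 300 − 10·3.6 − 6·23.72 = 121.68; x_1* = 10 + 0.25·121.68/3.6 = 18.45; x_2* = 6 + 0.75·121.68/23.72 = 9.8474.

x_1* = 18.45, x_2* = 9.8474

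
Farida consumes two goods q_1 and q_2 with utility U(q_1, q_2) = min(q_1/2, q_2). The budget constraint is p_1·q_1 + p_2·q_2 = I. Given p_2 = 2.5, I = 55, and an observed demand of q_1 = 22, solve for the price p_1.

Leontief preferences: the optimum is at the kink where q_1/2 = q_2/1, i.e. q_2 = (1/2)·q_1.
Budget: p_1·q_1 + p_2·(1/2)·q_1 = I, so (2·p_1 + p_2)·q_1 = 2·I.
Demand: q_1*(p_1,p_2,I) = 2·I/(2·p_1 + p_2), q_2* = I/(2·p_1 + p_2).
Set q_1* = 22 in the demand function and solve for p_1: p_1 = 1.25.

p_1 = 1.25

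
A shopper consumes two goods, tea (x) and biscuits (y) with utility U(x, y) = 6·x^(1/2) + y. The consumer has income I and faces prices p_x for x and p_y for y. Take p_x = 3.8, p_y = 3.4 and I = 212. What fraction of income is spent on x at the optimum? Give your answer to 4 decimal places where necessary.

MU_x = 3/√x, MU_y = 1. Tangency: 3/√x = p_x/p_y.
Thus x* = (3·p_y/p_x)² — independent of I — with the rest of income spent on y.
Plugging in: x* = (3·3.4/3.8)² = 7.205, y* = 54.3003.
Expenditure on x: 3.8·7.205 = 27.3789; share = 0.1291.

share on x = 0.1291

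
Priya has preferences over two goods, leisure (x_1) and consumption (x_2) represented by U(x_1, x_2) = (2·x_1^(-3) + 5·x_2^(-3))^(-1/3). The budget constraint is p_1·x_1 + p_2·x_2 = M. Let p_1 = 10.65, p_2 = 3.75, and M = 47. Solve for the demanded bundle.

x_1* = 2.8024, x_2* = 4.5745

MRS = MU_x_1/MU_x_2 = (2/5)·(x_2/x_1)^(4). Set equal to p_1/p_2.
Solve for the ratio: x_2/x_1 = [(5/2)·p_1/p_2]^(0.25).
With the ratio pinned down, the budget gives x_1* = M/(p_1 + p_2·(x_2/x_1)) and x_2* = (x_2/x_1)·x_1*.
Numerically x_2/x_1 = 1.632355, so x_1* = 47/(10.65 + 3.75·1.632355) = 2.8024 and x_2* = 1.632355·2.8024 = 4.5745.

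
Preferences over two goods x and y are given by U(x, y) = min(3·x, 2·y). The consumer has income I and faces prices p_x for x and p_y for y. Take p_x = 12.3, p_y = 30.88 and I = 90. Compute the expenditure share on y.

share on y = 0.7902

With perfect complements, no substitution: consume in ratio x:y = 2:3.
Budget: p_x·x + p_y·(3/2)·x = I, so (2·p_x + 3·p_y)·x = 2·I.
Demand: x*(p_x,p_y,I) = 2·I/(2·p_x + 3·p_y), y* = 3·I/(2·p_x + 3·p_y).
Here 2·12.3 + 3·30.88 = 117.24, giving x* = 1.5353 and y* = 2.303.
Expenditure on y: 30.88·2.303 = 71.1157; share = 0.7902.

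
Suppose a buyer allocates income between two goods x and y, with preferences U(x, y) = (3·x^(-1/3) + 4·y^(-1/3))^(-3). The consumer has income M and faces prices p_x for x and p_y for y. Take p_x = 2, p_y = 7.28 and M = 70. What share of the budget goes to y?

Numerically y/x = 0.470845, so x* = 70/(2 + 7.28·0.470845) = 12.8967 and y* = 0.470845·12.8967 = 6.0723.
Expenditure on y: 7.28·6.0723 = 44.2066; share = 0.6315.

share on y = 0.6315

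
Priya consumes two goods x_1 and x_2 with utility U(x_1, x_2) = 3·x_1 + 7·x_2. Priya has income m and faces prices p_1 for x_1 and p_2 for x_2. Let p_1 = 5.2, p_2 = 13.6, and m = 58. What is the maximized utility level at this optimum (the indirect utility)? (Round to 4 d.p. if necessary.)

V = 33.4615

Linear utility — the consumer picks whichever good has higher MU/price: 3/5.2 = 0.5769 vs 7/13.6 = 0.5147.
x_1 gives more utility per dollar, so spend all income on x_1: x_1* = m/p_1, x_2* = 0.
Numerically: x_1* = 11.1538, x_2* = 0.
Utility at the optimum: U(11.1538, 0) = 33.4615.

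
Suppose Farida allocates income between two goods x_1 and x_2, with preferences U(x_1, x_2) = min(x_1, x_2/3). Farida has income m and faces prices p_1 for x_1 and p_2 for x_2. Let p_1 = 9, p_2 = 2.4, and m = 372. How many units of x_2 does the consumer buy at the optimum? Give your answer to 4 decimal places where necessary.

x_2* = 68.8889

Demand: x_1*(p_1,p_2,m) = m/(p_1 + 3·p_2), x_2* = 3·m/(p_1 + 3·p_2).
Here 9 + 3·2.4 = 16.2, giving x_2* = 68.8889.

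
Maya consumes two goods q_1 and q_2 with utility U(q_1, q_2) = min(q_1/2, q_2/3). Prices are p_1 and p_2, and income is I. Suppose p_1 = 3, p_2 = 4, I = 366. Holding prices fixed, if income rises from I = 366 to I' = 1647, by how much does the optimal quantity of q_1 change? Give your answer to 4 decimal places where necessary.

Here 2·3 + 3·4 = 18, giving q_1* = 40.6667.
At I' = 1647: q_1* = 183. Change: 183 − 40.6667 = 142.3333.

Δq_1* = 142.3333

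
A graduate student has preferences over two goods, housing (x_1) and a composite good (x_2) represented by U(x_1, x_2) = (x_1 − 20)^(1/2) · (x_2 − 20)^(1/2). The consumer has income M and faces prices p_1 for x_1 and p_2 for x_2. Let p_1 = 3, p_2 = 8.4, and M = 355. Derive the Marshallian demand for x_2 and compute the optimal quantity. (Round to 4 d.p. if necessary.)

x_2* = 27.5595

Let x_1' = x_1−20, x_2' = x_2−20. MRS = x_2'/x_1' = p_1/p_2.
Substituting into the budget: x_1* = 20 + 0.5·(M − 20·p_1 − 20·p_2)/p_1, and x_2* = 20 + 0.5·(…)/p_2.
Discretionary income = 355 − 20·3 − 20·8.4 = 127; x_2* = 20 + 0.5·127/8.4 = 27.5595.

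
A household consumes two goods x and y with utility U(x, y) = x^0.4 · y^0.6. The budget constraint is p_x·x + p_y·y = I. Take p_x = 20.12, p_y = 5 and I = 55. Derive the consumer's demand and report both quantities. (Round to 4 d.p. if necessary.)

MU_x/MU_y = (0.4·y)/(0.6·x); tangency sets this equal to p_x/p_y.
So 0.4·p_y·y = 0.6·p_x·x; combined with the budget, a share 0.4 of income goes to x.
Demand: x*(p_x,p_y,I) = 0.4·I/p_x and y* = 0.6·I/p_y.
At p_x=20.12, p_y=5, I=55: x* = 0.4·55/20.12 = 1.0934, y* = 6.6.

x* = 1.0934, y* = 6.6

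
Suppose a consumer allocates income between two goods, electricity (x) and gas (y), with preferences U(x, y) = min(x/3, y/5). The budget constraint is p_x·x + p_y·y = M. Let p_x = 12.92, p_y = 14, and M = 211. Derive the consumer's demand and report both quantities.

x* = 5.8202, y* = 9.7003

Leontief preferences: the optimum is at the kink where x/3 = y/5, i.e. y = (5/3)·x.
Budget: p_x·x + p_y·(5/3)·x = M, so (3·p_x + 5·p_y)·x = 3·M.
Demand: x*(p_x,p_y,M) = 3·M/(3·p_x + 5·p_y), y* = 5·M/(3·p_x + 5·p_y).
Here 3·12.92 + 5·14 = 108.76, giving x* = 5.8202 and y* = 9.7003.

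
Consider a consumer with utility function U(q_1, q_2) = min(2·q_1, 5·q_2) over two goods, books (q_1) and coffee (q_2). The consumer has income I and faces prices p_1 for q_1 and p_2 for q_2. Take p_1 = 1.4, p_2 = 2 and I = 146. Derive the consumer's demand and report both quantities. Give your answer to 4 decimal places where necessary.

q_1* = 66.3636, q_2* = 26.5455

Leontief preferences: the optimum is at the kink where q_1/5 = q_2/2, i.e. q_2 = (2/5)·q_1.
Budget: p_1·q_1 + p_2·(2/5)·q_1 = I, so (5·p_1 + 2·p_2)·q_1 = 5·I.
Demand: q_1*(p_1,p_2,I) = 5·I/(5·p_1 + 2·p_2), q_2* = 2·I/(5·p_1 + 2·p_2).
Here 5·1.4 + 2·2 = 11, giving q_1* = 66.3636 and q_2* = 26.5455.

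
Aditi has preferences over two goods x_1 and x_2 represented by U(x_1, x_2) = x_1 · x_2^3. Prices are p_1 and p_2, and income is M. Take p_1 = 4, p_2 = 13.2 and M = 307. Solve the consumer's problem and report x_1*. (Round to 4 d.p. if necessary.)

The MRS is (1/3)·x_2/x_1. Set MRS = p_1/p_2.
So p_2·x_2 = 3·p_1·x_1; combined with the budget, a share 0.25 of income goes to x_1.
Demand: x_1*(p_1,p_2,M) = 0.25·M/p_1 and x_2* = 0.75·M/p_2.
At p_1=4, p_2=13.2, M=307: x_1* = 0.25·307/4 = 19.1875.

x_1* = 19.1875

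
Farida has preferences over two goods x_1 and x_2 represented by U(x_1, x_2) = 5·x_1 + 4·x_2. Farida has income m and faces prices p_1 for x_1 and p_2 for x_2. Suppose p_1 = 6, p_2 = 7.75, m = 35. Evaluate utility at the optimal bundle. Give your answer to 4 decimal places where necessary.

Linear utility — the consumer picks whichever good has higher MU/price: 5/6 = 0.8333 vs 4/7.75 = 0.5161.
x_1 gives more utility per dollar, so spend all income on x_1: x_1* = m/p_1, x_2* = 0.
Numerically: x_1* = 5.8333, x_2* = 0.
Utility at the optimum: U(5.8333, 0) = 29.1667.

V = 29.1667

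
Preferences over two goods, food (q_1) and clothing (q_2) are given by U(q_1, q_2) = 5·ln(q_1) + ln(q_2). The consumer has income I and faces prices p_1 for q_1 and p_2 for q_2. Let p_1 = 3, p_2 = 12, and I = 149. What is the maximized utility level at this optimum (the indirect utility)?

MU_q_1/MU_q_2 = (5·q_2)/(q_1); tangency sets this equal to p_1/p_2.
Rearranging, p_2·q_2 = (1/5)·p_1·q_1. Substituting into the budget gives p_1·q_1·(1 + (1/5)) = I.
Demand: q_1*(p_1,p_2,I) = 5/6·I/p_1 and q_2* = 1/6·I/p_2.
At p_1=3, p_2=12, I=149: q_1* = 5/6·149/3 = 41.3889, q_2* = 2.0694.
Utility at the optimum: U(41.3889, 2.0694) = 19.3423.

V = 19.3423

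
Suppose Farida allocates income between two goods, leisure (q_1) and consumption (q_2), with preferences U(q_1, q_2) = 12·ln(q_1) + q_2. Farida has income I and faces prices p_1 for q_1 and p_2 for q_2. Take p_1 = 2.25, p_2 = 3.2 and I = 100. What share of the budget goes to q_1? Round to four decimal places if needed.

share on q_1 = 0.384

MU_q_1 = 12/q_1, MU_q_2 = 1. Tangency: 12/q_1 = p_1/p_2.
So q_1*(p_1,p_2) = 12·p_2/p_1, independent of income; and q_2* = (I − 12·p_2)/p_2.
At the given prices: q_1* = 12·3.2/2.25 = 17.0667, and q_2* = 19.25.
Expenditure on q_1: 2.25·17.0667 = 38.4; share = 0.384.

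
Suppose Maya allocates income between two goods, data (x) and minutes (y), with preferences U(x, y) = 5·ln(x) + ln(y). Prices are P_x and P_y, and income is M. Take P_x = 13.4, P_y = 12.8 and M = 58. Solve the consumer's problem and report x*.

x* = 3.607

Demand: x*(P_x,P_y,M) = 5/6·M/P_x and y* = 1/6·M/P_y.
At P_x=13.4, P_y=12.8, M=58: x* = 5/6·58/13.4 = 3.607.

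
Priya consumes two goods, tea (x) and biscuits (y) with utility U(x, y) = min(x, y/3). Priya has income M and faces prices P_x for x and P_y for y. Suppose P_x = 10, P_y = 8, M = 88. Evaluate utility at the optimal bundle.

V = 2.5882

Leontief preferences: the optimum is at the kink where x/1 = y/3, i.e. y = 3·x.
Budget: P_x·x + P_y·3·x = M, so (P_x + 3·P_y)·x = M.
Demand: x*(P_x,P_y,M) = M/(P_x + 3·P_y), y* = 3·M/(P_x + 3·P_y).
Here 10 + 3·8 = 34, giving x* = 2.5882 and y* = 7.7647.
Utility at the optimum: U(2.5882, 7.7647) = 2.5882.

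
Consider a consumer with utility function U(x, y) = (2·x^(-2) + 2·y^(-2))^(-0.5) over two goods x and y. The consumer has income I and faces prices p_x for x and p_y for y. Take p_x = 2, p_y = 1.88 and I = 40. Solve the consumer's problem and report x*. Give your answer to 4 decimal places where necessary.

MU_x ∝ 2·x^(-3), MU_y ∝ 2·y^(-3), so MRS = (y/x)^(3) = p_x/p_y.
Hence y/x = (p_x/p_y)^(1/(3)), i.e. raised to the 1/3 power.
Substitute y = (y/x)·x into the budget: x* = I/(p_x + p_y·(y/x)).
Numerically y/x = 1.020839, so x* = 40/(2 + 1.88·1.020839) = 10.2062.

x* = 10.2062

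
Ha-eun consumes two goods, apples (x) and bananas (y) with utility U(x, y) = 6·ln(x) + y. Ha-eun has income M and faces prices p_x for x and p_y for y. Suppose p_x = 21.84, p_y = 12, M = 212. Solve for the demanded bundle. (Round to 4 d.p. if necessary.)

MU_x = 6/x, MU_y = 1. Tangency: 6/x = p_x/p_y.
So x*(p_x,p_y) = 6·p_y/p_x, independent of income; and y* = (M − 6·p_y)/p_y.
At the given prices: x* = 6·12/21.84 = 3.2967, and y* = 11.6667.

x* = 3.2967, y* = 11.6667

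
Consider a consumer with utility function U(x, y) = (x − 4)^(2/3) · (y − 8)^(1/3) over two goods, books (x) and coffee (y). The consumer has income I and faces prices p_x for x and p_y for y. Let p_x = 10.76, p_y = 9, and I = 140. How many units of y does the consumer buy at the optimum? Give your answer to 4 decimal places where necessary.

y* = 8.9244

Let x' = x−4, y' = y−8. MRS = 2·y'/x' = p_x/p_y.
Substituting into the budget: x* = 4 + 2/3·(I − 4·p_x − 8·p_y)/p_x, and y* = 8 + 1/3·(…)/p_y.
Discretionary income = 140 − 4·10.76 − 8·9 = 24.96; y* = 8 + 1/3·24.96/9 = 8.9244.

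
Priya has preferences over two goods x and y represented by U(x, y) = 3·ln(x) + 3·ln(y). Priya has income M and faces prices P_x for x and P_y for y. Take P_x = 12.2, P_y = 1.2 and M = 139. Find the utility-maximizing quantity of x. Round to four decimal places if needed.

x* = 5.6967

MU_x/MU_y = (3·y)/(3·x); tangency sets this equal to P_x/P_y.
So 3·P_y·y = 3·P_x·x; combined with the budget, a share 0.5 of income goes to x.
Demand: x*(P_x,P_y,M) = 0.5·M/P_x and y* = 0.5·M/P_y.
At P_x=12.2, P_y=1.2, M=139: x* = 0.5·139/12.2 = 5.6967.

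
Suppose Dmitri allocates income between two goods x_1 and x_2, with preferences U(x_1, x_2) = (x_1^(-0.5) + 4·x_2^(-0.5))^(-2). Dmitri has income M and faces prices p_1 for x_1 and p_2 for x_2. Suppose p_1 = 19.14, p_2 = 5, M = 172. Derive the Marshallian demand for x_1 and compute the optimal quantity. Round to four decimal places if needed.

x_1* = 3.442

From the CES first-order condition, (1/4)·(x_2/x_1)^(1.5) = p_1/p_2.
Hence x_2/x_1 = (4·p_1/p_2)^(1/(1.5)), i.e. raised to the 2/3 power.
Substitute x_2 = (x_2/x_1)·x_1 into the budget: x_1* = M/(p_1 + p_2·(x_2/x_1)).
Numerically x_2/x_1 = 6.166252, so x_1* = 172/(19.14 + 5·6.166252) = 3.442.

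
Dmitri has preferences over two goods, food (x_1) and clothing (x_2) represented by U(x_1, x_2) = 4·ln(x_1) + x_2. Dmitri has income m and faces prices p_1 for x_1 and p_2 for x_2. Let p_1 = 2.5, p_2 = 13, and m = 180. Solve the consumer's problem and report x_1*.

x_1* = 20.8

So x_1*(p_1,p_2) = 4·p_2/p_1, independent of income; and x_2* = (m − 4·p_2)/p_2.
At the given prices: x_1* = 4·13/2.5 = 20.8.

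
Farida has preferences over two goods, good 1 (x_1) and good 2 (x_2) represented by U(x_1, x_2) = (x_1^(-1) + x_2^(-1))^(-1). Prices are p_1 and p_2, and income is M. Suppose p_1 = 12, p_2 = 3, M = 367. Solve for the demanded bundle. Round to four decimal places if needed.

x_1* = 20.3889, x_2* = 40.7778

MRS = MU_x_1/MU_x_2 = (x_2/x_1)^(2). Set equal to p_1/p_2.
Solve for the ratio: x_2/x_1 = [p_1/p_2]^(0.5).
Substitute x_2 = (x_2/x_1)·x_1 into the budget: x_1* = M/(p_1 + p_2·(x_2/x_1)).
Numerically x_2/x_1 = 2, so x_1* = 367/(12 + 3·2) = 20.3889 and x_2* = 2·20.3889 = 40.7778.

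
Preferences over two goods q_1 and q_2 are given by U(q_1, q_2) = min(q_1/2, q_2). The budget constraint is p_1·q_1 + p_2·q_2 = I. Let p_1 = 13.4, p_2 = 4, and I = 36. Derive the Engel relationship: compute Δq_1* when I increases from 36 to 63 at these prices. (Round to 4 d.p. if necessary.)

Δq_1* = 1.7532

With perfect complements, no substitution: consume in ratio q_1:q_2 = 2:1.
Budget: p_1·q_1 + p_2·(1/2)·q_1 = I, so (2·p_1 + p_2)·q_1 = 2·I.
Demand: q_1*(p_1,p_2,I) = 2·I/(2·p_1 + p_2), q_2* = I/(2·p_1 + p_2).
Here 2·13.4 + 4 = 30.8, giving q_1* = 2.3377.
At I' = 63: q_1* = 4.0909. Change: 4.0909 − 2.3377 = 1.7532.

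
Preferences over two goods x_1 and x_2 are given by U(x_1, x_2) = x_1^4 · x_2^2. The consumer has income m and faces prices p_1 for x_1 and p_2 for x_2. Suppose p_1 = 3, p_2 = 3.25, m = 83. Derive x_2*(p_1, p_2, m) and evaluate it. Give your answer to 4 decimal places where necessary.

x_2* = 8.5128

Tangency: MRS = 2·x_2/x_1 = p_1/p_2.
So 4·p_2·x_2 = 2·p_1·x_1; combined with the budget, a share 2/3 of income goes to x_1.
Demand: x_1*(p_1,p_2,m) = 2/3·m/p_1 and x_2* = 1/3·m/p_2.
At p_1=3, p_2=3.25, m=83: x_2* = 1/3·83/3.25 = 8.5128.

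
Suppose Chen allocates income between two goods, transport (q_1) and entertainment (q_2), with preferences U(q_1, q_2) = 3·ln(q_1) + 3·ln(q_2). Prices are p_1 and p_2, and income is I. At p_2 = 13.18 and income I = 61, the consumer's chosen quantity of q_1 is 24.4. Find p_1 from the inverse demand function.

p_1 = 1.25

Tangency: MRS = q_2/q_1 = p_1/p_2.
So 3·p_2·q_2 = 3·p_1·q_1; combined with the budget, a share 0.5 of income goes to q_1.
Demand: q_1*(p_1,p_2,I) = 0.5·I/p_1 and q_2* = 0.5·I/p_2.
Set q_1* = 24.4 in the demand function and solve for p_1: p_1 = 1.25.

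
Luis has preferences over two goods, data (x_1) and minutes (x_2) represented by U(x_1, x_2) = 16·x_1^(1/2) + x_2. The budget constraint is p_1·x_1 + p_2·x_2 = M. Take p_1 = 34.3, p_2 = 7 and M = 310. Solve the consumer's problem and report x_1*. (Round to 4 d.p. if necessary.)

Utility is quasi-linear in x_2; the FOC for x_1 is 8/√x_1 = p_1/p_2.
Thus x_1* = (8·p_2/p_1)² — independent of M — with the rest of income spent on x_2.
Plugging in: x_1* = (8·7/34.3)² = 2.6656.

x_1* = 2.6656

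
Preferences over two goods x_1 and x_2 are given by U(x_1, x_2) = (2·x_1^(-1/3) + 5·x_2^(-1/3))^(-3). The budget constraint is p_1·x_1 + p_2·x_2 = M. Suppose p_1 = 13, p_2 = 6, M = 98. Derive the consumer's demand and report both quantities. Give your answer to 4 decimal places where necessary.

x_1* = 2.8569, x_2* = 10.1435

MRS = MU_x_1/MU_x_2 = (2/5)·(x_2/x_1)^(4/3). Set equal to p_1/p_2.
Solve for the ratio: x_2/x_1 = [(5/2)·p_1/p_2]^(0.75).
With the ratio pinned down, the budget gives x_1* = M/(p_1 + p_2·(x_2/x_1)) and x_2* = (x_2/x_1)·x_1*.
Numerically x_2/x_1 = 3.550578, so x_1* = 98/(13 + 6·3.550578) = 2.8569 and x_2* = 3.550578·2.8569 = 10.1435.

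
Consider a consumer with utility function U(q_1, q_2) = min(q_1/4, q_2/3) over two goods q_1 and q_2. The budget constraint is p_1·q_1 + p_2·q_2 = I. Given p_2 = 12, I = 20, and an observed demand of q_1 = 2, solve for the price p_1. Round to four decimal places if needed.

With perfect complements, no substitution: consume in ratio q_1:q_2 = 4:3.
Budget: p_1·q_1 + p_2·(3/4)·q_1 = I, so (4·p_1 + 3·p_2)·q_1 = 4·I.
Demand: q_1*(p_1,p_2,I) = 4·I/(4·p_1 + 3·p_2), q_2* = 3·I/(4·p_1 + 3·p_2).
Set q_1* = 2 in the demand function and solve for p_1: p_1 = 1.

p_1 = 1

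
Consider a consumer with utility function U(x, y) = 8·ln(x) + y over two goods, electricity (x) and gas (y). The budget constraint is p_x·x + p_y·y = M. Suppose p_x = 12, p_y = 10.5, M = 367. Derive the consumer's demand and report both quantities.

x* = 7, y* = 26.9524

MU_x = 8/x, MU_y = 1. Tangency: 8/x = p_x/p_y.
So x*(p_x,p_y) = 8·p_y/p_x, independent of income; and y* = (M − 8·p_y)/p_y.
At the given prices: x* = 8·10.5/12 = 7, and y* = 26.9524.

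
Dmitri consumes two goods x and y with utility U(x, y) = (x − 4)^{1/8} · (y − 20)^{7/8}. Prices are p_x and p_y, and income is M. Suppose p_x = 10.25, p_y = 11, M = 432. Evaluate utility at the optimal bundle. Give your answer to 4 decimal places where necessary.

MRS = (1/7)·(y−20)/(x−4). Tangency with p_x/p_y gives y−20 = 7·(p_x/p_y)·(x−4).
After buying the subsistence bundle (4, 20), a share 0.125 of the remaining income goes to x: x* = 4 + 0.125·(M − 4p_x − 20p_y)/p_x.
Discretionary income = 432 − 4·10.25 − 20·11 = 171; x* = 4 + 0.125·171/10.25 = 6.0854; y* = 20 + 0.875·171/11 = 33.6023.
Utility at the optimum: U(6.0854, 33.6023) = 10.7599.

V = 10.7599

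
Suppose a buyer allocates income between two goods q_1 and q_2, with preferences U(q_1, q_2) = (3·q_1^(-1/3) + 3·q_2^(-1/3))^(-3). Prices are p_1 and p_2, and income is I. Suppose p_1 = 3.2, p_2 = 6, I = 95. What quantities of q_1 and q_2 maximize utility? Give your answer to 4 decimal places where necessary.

q_1* = 13.6798, q_2* = 8.5375

Substitute q_2 = (q_2/q_1)·q_1 into the budget: q_1* = I/(p_1 + p_2·(q_2/q_1)).
Numerically q_2/q_1 = 0.624093, so q_1* = 95/(3.2 + 6·0.624093) = 13.6798 and q_2* = 0.624093·13.6798 = 8.5375.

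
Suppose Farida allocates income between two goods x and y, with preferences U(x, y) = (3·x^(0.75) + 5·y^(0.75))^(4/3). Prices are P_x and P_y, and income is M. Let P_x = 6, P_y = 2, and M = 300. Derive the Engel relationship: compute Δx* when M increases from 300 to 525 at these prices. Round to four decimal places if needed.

Δx* = 0.1791

From the CES first-order condition, (3/5)·(y/x)^(0.25) = P_x/P_y.
Solve for the ratio: y/x = [(5/3)·P_x/P_y]^(4).
With the ratio pinned down, the budget gives x* = M/(P_x + P_y·(y/x)) and y* = (y/x)·x*.
Numerically y/x = 625, so x* = 300/(6 + 2·625) = 0.2389.
At M' = 525: x* = 0.418. Change: 0.418 − 0.2389 = 0.1791.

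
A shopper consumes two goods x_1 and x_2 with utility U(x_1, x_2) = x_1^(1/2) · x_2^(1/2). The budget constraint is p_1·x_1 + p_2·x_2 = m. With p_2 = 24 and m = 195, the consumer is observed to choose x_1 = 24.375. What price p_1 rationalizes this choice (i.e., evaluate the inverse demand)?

The MRS is x_2/x_1. Set MRS = p_1/p_2.
So 0.5·p_2·x_2 = 0.5·p_1·x_1; combined with the budget, a share 0.5 of income goes to x_1.
Demand: x_1*(p_1,p_2,m) = 0.5·m/p_1 and x_2* = 0.5·m/p_2.
Set x_1* = 24.375 in the demand function and solve for p_1: p_1 = 4.

p_1 = 4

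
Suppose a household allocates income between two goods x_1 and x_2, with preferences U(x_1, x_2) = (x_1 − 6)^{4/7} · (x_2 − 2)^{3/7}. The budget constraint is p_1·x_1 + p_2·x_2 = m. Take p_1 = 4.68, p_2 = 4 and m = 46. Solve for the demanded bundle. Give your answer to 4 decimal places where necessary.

x_1* = 7.2112, x_2* = 3.0629

Let x_1' = x_1−6, x_2' = x_2−2. MRS = (4/3)·x_2'/x_1' = p_1/p_2.
Substituting into the budget: x_1* = 6 + 4/7·(m − 6·p_1 − 2·p_2)/p_1, and x_2* = 2 + 3/7·(…)/p_2.
Discretionary income = 46 − 6·4.68 − 2·4 = 9.92; x_1* = 6 + 4/7·9.92/4.68 = 7.2112; x_2* = 2 + 3/7·9.92/4 = 3.0629.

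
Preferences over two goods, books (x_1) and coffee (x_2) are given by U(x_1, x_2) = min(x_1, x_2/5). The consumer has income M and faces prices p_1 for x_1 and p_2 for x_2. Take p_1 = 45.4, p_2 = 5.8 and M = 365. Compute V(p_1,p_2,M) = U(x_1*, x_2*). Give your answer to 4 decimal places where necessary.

V = 4.9059

Leontief preferences: the optimum is at the kink where x_1/1 = x_2/5, i.e. x_2 = 5·x_1.
Budget: p_1·x_1 + p_2·5·x_1 = M, so (p_1 + 5·p_2)·x_1 = M.
Demand: x_1*(p_1,p_2,M) = M/(p_1 + 5·p_2), x_2* = 5·M/(p_1 + 5·p_2).
Here 45.4 + 5·5.8 = 74.4, giving x_1* = 4.9059 and x_2* = 24.5296.
Utility at the optimum: U(4.9059, 24.5296) = 4.9059.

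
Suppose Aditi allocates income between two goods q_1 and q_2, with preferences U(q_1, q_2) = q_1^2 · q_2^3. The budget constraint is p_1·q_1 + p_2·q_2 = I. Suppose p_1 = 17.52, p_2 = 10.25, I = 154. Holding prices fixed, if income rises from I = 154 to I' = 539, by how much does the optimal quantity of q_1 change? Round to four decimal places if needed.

MU_q_1/MU_q_2 = (2·q_2)/(3·q_1); tangency sets this equal to p_1/p_2.
So 2·p_2·q_2 = 3·p_1·q_1; combined with the budget, a share 0.4 of income goes to q_1.
Demand: q_1*(p_1,p_2,I) = 0.4·I/p_1 and q_2* = 0.6·I/p_2.
At p_1=17.52, p_2=10.25, I=154: q_1* = 0.4·154/17.52 = 3.516.
At I' = 539: q_1* = 12.3059. Change: 12.3059 − 3.516 = 8.79.

Δq_1* = 8.79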